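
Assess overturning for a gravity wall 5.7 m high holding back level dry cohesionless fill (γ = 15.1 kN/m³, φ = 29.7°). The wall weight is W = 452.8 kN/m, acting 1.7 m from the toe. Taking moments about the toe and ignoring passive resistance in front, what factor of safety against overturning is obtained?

4.90

K_a = tan²(45° − 29.7°/2) = 0.3374.
P_a = ½K_aγH² = 0.5×0.3374×15.1×5.7² = 82.76 kN/m, acting at H/3 = 1.900 m above the base.
Overturning moment M_o = P_a × H/3 = 82.76 × 1.900 = 157.2.
Resisting moment M_r = W × 1.7 = 452.8 × 1.7 = 769.8.
FS_overturning = M_r/M_o = 769.8/157.2 = 4.895.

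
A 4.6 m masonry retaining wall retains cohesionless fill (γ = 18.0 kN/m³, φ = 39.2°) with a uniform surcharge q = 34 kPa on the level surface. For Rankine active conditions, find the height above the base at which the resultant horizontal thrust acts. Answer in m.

K_a = 0.2255.
Triangular part P₁ = ½K_aγH² = 42.94 at H/3 = 1.533 m; rectangular part P₂ = K_a q H = 35.26 at H/2 = 2.300 m.
ȳ = (P₁·1.533 + P₂·2.300)/(P₁+P₂) = 1.879 m.

1.88 m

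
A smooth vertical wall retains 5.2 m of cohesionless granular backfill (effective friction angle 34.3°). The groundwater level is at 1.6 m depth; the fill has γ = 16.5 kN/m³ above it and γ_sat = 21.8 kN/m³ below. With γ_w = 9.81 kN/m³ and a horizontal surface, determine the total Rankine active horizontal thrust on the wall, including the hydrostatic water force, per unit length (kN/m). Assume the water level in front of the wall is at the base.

118 kN/m

K_a = tan²(45° − φ/2) = 0.2792.
γ' = 21.8 − 9.81 = 11.99 kN/m³. Depth below WT = 3.6 m.
σ'_h at WT = K_a γ d_w = 7.370 kPa; at base = 7.370 + K_a γ' × 3.6 = 19.42 kPa.
P₁ (0–1.6 m) = ½×7.370×1.6 = 5.896. P₂ (1.6–5.2 m) = ½(7.370+19.42)×3.6 = 48.22.
P_w = ½ γ_w h₂² = 0.5×9.81×3.6² = 63.57. Total = 5.896+48.22+63.57 = 117.7 kN/m.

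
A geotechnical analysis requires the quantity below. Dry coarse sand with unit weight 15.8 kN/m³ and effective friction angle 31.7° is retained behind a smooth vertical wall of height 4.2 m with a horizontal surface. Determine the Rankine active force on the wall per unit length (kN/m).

43.3 kN/m

K_a = tan²(45° − φ/2) = 0.3111.
P_a = ½ K_a γ H² = 0.5 × 0.3111 × 15.8 × 4.2² = 43.35 kN/m.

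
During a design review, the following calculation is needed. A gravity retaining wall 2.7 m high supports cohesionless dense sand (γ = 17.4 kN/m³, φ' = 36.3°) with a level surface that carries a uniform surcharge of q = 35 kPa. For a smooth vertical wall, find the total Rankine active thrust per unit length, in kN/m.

40.5 kN/m

K_a = tan²(45° − φ/2) = 0.2563.
Soil triangle: ½ K_a γ H² = 0.5×0.2563×17.4×2.7² = 16.25 kN/m.
Surcharge rectangle: K_a q H = 0.2563×35×2.7 = 24.22 kN/m.
Total = 16.25 + 24.22 = 40.47 kN/m.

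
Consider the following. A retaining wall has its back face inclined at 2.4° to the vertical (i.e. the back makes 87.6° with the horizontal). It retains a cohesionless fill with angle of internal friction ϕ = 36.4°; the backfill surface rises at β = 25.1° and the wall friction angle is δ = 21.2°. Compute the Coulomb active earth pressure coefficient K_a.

0.361

K_a = sin²(α+φ) / [sin²α · sin(α−δ) · (1 + √{sin(φ+δ)sin(φ−β) / (sin(α−δ)sin(α+β))})²].
With α = 87.6°, φ = 36.4°, δ = 21.2°, β = 25.1°: K_a = 0.3611.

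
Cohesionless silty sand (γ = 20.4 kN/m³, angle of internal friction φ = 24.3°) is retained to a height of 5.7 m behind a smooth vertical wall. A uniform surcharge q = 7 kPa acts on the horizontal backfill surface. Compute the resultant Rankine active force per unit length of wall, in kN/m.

K_a = tan²(45° − φ/2) = 0.4169.
Soil triangle: ½ K_a γ H² = 0.5×0.4169×20.4×5.7² = 138.2 kN/m.
Surcharge rectangle: K_a q H = 0.4169×7×5.7 = 16.64 kN/m.
Total = 138.2 + 16.64 = 154.8 kN/m.

155 kN/m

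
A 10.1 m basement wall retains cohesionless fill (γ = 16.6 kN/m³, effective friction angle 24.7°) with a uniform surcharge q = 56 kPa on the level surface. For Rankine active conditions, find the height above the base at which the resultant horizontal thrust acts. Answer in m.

4.04 m

K_a = 0.4106.
Triangular part P₁ = ½K_aγH² = 347.6 at H/3 = 3.367 m; rectangular part P₂ = K_a q H = 232.2 at H/2 = 5.050 m.
ȳ = (P₁·3.367 + P₂·5.050)/(P₁+P₂) = 4.041 m.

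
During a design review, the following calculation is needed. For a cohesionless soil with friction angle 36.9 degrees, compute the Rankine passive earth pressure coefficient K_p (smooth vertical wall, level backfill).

4.01

K_p = (1 + sin φ)/(1 − sin φ) = tan²(45° + 36.9°/2) = 4.005.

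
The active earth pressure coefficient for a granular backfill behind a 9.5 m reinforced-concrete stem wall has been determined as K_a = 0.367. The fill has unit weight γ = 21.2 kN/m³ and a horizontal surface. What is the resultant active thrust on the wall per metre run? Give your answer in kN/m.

P = ½ K_a γ H² = 0.5 × 0.367 × 21.2 × 9.5² = 351.1 kN/m.

351 kN/m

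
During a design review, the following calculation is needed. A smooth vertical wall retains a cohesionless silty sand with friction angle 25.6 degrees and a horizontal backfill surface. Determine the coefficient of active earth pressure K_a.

K_a = tan²(45° − φ/2) = tan²(32.20°) = 0.3966.

0.397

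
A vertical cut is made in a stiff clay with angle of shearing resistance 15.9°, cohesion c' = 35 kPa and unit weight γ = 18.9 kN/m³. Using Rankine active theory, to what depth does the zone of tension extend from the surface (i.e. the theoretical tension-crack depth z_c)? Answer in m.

4.91 m

K_a = tan²(45° − 15.9°/2) = 0.5699; √K_a = 0.7549.
The active pressure is zero where K_a γ z = 2c√K_a, so z_c = 2c/(γ√K_a) = 2×35/(18.9×0.7549) = 4.906 m.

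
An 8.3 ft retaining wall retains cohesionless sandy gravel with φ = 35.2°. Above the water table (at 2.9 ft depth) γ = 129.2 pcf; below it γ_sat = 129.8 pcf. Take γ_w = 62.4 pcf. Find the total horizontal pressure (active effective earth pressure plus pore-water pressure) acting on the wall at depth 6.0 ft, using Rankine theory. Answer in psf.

350 psf

K_a = (1 − sin φ)/(1 + sin φ) = 0.2687.
γ' = 129.8 − 62.4 = 67.40 pcf.
Effective vertical stress at 6.0 ft: σ'_v = 129.2×2.9 + 67.40×3.10 = 583.6 psf.
σ'_h = K_a σ'_v = 0.2687 × 583.6 = 156.8 psf; u = γ_w × 3.10 = 193.4 psf.
Total σ_h = 156.8 + 193.4 = 350.3 psf.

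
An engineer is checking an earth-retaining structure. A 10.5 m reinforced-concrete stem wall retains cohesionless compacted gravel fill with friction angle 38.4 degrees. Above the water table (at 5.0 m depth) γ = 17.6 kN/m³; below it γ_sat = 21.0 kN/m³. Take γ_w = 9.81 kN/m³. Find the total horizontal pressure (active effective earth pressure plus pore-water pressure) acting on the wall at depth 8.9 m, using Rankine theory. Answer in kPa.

K_a = (1 − sin φ)/(1 + sin φ) = 0.2337.
γ' = 21.0 − 9.81 = 11.19 kN/m³.
Effective vertical stress at 8.9 m: σ'_v = 17.6×5.0 + 11.19×3.90 = 131.6 kPa.
σ'_h = K_a σ'_v = 0.2337 × 131.6 = 30.76 kPa; u = γ_w × 3.90 = 38.26 kPa.
Total σ_h = 30.76 + 38.26 = 69.02 kPa.

69.0 kPa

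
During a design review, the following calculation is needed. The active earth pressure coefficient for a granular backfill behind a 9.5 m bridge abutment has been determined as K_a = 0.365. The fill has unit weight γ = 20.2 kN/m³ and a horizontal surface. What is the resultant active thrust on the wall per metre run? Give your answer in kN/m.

333 kN/m

P = ½ K_a γ H² = 0.5 × 0.365 × 20.2 × 9.5² = 332.7 kN/m.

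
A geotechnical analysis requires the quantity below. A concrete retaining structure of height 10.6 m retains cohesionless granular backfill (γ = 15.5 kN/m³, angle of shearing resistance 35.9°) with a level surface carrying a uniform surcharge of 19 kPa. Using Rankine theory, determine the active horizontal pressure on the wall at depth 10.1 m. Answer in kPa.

K_a = (1 − sin φ)/(1 + sin φ) = 0.2607.
σ_v = γz + q = 15.5 × 10.1 + 19 = 175.5 kPa.
σ_h = K_a σ_v = 0.2607 × 175.5 = 45.77 kPa.

45.8 kPa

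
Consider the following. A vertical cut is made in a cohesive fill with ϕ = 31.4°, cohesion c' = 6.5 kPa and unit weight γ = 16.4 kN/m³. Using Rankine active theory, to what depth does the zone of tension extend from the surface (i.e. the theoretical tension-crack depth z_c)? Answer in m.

K_a = tan²(45° − 31.4°/2) = 0.3149; √K_a = 0.5612.
The active pressure is zero where K_a γ z = 2c√K_a, so z_c = 2c/(γ√K_a) = 2×6.5/(16.4×0.5612) = 1.413 m.

1.41 m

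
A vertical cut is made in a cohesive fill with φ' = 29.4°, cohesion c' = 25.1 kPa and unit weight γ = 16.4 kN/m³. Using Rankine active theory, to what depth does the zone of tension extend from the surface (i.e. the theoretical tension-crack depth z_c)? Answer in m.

K_a = tan²(45° − 29.4°/2) = 0.3415; √K_a = 0.5844.
The active pressure is zero where K_a γ z = 2c√K_a, so z_c = 2c/(γ√K_a) = 2×25.1/(16.4×0.5844) = 5.238 m.

5.24 m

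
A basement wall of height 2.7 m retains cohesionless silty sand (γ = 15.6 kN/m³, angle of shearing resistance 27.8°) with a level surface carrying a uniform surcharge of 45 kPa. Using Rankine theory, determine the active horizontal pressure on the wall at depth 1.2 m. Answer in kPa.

23.2 kPa

K_a = (1 − sin φ)/(1 + sin φ) = 0.3639.
σ_v = γz + q = 15.6 × 1.2 + 45 = 63.72 kPa.
σ_h = K_a σ_v = 0.3639 × 63.72 = 23.19 kPa.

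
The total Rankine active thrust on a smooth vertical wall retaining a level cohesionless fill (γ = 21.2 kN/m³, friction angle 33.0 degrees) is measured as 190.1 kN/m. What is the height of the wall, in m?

7.80 m

K_a = 0.2948. P_a = ½ K_a γ H² ⇒ H = √(2P_a/(K_a γ)).
H = √(2×190.1/(0.2948×21.2)) = 7.800 m.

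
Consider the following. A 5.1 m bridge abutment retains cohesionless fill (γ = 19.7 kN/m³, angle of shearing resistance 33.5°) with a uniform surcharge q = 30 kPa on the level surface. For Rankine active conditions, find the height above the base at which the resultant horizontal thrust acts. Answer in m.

K_a = 0.2887.
Triangular part P₁ = ½K_aγH² = 73.97 at H/3 = 1.700 m; rectangular part P₂ = K_a q H = 44.17 at H/2 = 2.550 m.
ȳ = (P₁·1.700 + P₂·2.550)/(P₁+P₂) = 2.018 m.

2.02 m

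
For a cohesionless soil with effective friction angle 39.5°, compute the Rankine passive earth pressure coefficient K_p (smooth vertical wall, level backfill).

K_p = (1 + sin φ)/(1 − sin φ) = tan²(45° + 39.5°/2) = 4.496.

4.50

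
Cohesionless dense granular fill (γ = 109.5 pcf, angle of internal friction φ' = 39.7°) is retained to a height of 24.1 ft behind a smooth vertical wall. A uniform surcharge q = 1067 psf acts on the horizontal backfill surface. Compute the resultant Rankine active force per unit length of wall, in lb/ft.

12700 lb/ft

K_a = tan²(45° − φ/2) = 0.2204.
Soil triangle: ½ K_a γ H² = 0.5×0.2204×109.5×24.1² = 7010 lb/ft.
Surcharge rectangle: K_a q H = 0.2204×1067×24.1 = 5668 lb/ft.
Total = 7010 + 5668 = 12680 lb/ft.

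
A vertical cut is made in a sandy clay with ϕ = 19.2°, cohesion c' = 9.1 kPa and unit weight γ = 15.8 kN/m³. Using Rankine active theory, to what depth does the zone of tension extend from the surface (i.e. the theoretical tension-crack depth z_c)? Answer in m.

K_a = tan²(45° − 19.2°/2) = 0.5050; √K_a = 0.7107.
The active pressure is zero where K_a γ z = 2c√K_a, so z_c = 2c/(γ√K_a) = 2×9.1/(15.8×0.7107) = 1.621 m.

1.62 m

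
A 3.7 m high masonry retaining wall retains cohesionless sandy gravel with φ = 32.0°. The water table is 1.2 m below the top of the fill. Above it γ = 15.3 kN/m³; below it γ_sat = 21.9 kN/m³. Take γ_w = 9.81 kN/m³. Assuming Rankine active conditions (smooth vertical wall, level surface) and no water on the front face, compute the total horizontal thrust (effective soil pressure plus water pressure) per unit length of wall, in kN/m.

K_a = tan²(45° − φ/2) = 0.3073.
γ' = 21.9 − 9.81 = 12.09 kN/m³. Depth below WT = 2.5 m.
σ'_h at WT = K_a γ d_w = 5.641 kPa; at base = 5.641 + K_a γ' × 2.5 = 14.93 kPa.
P₁ (0–1.2 m) = ½×5.641×1.2 = 3.385. P₂ (1.2–3.7 m) = ½(5.641+14.93)×2.5 = 25.71.
P_w = ½ γ_w h₂² = 0.5×9.81×2.5² = 30.66. Total = 3.385+25.71+30.66 = 59.75 kN/m.

59.8 kN/m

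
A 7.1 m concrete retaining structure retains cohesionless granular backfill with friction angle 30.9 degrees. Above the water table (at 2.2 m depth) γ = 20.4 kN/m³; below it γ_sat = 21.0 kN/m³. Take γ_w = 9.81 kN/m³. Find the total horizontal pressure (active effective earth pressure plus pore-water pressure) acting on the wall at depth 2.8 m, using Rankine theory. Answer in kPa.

22.5 kPa

K_a = (1 − sin φ)/(1 + sin φ) = 0.3214.
γ' = 21.0 − 9.81 = 11.19 kN/m³.
Effective vertical stress at 2.8 m: σ'_v = 20.4×2.2 + 11.19×0.600 = 51.59 kPa.
σ'_h = K_a σ'_v = 0.3214 × 51.59 = 16.58 kPa; u = γ_w × 0.600 = 5.886 kPa.
Total σ_h = 16.58 + 5.886 = 22.47 kPa.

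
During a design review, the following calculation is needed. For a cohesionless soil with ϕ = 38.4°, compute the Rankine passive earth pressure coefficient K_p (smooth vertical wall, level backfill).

4.28

K_p = (1 + sin φ)/(1 − sin φ) = tan²(45° + 38.4°/2) = 4.279.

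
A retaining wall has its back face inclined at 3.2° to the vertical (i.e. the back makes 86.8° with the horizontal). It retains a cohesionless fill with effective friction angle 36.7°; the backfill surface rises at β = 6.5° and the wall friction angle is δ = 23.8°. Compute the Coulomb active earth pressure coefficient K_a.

0.270

K_a = sin²(α+φ) / [sin²α · sin(α−δ) · (1 + √{sin(φ+δ)sin(φ−β) / (sin(α−δ)sin(α+β))})²].
With α = 86.8°, φ = 36.7°, δ = 23.8°, β = 6.5°: K_a = 0.2704.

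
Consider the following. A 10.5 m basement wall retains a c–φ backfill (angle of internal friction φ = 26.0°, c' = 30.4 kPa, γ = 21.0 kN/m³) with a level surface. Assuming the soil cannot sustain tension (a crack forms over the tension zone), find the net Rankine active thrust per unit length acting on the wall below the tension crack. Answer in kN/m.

141 kN/m

K_a = 0.3905; √K_a = 0.6249.
Tension-crack depth z_c = 2c/(γ√K_a) = 2×30.4/(21.0×0.6249) = 4.633 m.
σ_a at base = K_a γ H − 2c√K_a = 0.3905×21.0×10.5 − 2×30.4×0.6249 = 48.10 kPa.
P_a = ½ × 48.10 × (H − z_c) = 0.5×48.10×5.867 = 141.1 kN/m.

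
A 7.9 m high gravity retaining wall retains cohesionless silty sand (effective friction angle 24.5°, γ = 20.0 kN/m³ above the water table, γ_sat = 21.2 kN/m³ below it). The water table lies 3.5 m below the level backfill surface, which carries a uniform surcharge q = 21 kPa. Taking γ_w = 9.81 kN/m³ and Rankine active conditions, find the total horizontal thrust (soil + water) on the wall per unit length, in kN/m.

387 kN/m

K_a = tan²(45° − φ/2) = 0.4137.
γ' = 21.2 − 9.81 = 11.39 kN/m³. h₂ = H − d_w = 4.4 m.
σ'_h: at surface K_a·q = 8.688; at WT K_a(q+γd_w) = 37.65; at base K_a(q+γd_w+γ'h₂) = 58.38 kPa.
P₁ = ½(8.688+37.65)×3.5 = 81.09; P₂ = ½(37.65+58.38)×4.4 = 211.3; P_w = ½γ_w h₂² = 94.96.
Total = 81.09+211.3+94.96 = 387.3 kN/m.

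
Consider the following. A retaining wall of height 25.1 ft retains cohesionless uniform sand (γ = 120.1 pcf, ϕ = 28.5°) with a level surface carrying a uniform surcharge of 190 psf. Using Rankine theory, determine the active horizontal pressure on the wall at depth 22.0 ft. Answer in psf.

1000 psf

K_a = (1 − sin φ)/(1 + sin φ) = 0.3540.
σ_v = γz + q = 120.1 × 22.0 + 190 = 2832 psf.
σ_h = K_a σ_v = 0.3540 × 2832 = 1002 psf.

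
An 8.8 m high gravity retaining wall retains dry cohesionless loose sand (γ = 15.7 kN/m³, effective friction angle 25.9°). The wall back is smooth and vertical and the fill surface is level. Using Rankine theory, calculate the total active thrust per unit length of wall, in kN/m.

238 kN/m

K_a = tan²(45° − φ/2) = 0.3920.
P_a = ½ K_a γ H² = 0.5 × 0.3920 × 15.7 × 8.8² = 238.3 kN/m.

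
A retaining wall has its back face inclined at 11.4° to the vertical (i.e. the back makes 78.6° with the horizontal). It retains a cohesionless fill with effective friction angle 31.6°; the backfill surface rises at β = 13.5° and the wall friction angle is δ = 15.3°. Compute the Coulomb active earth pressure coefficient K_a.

0.454

K_a = sin²(α+φ) / [sin²α · sin(α−δ) · (1 + √{sin(φ+δ)sin(φ−β) / (sin(α−δ)sin(α+β))})²].
With α = 78.6°, φ = 31.6°, δ = 15.3°, β = 13.5°: K_a = 0.4535.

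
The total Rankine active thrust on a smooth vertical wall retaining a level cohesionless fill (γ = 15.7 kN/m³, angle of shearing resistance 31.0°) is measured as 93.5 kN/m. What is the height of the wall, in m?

K_a = 0.3201. P_a = ½ K_a γ H² ⇒ H = √(2P_a/(K_a γ)).
H = √(2×93.5/(0.3201×15.7)) = 6.100 m.

6.10 m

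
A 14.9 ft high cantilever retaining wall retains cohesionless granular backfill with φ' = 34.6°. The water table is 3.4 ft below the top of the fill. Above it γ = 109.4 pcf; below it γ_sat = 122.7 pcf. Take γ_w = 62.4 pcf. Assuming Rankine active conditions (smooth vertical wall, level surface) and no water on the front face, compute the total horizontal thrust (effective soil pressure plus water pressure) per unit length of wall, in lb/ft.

6580 lb/ft

K_a = tan²(45° − φ/2) = 0.2756.
γ' = 122.7 − 62.4 = 60.30 pcf. Depth below WT = 11.5 ft.
σ'_h at WT = K_a γ d_w = 102.5 psf; at base = 102.5 + K_a γ' × 11.5 = 293.7 psf.
P₁ (0–3.4 ft) = ½×102.5×3.4 = 174.3. P₂ (3.4–14.9 ft) = ½(102.5+293.7)×11.5 = 2278.
P_w = ½ γ_w h₂² = 0.5×62.4×11.5² = 4126. Total = 174.3+2278+4126 = 6579 lb/ft.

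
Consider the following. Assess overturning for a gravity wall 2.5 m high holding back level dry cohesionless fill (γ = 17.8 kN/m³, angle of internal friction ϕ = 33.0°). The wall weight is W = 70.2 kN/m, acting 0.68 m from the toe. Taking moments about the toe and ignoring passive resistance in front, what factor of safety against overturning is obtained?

K_a = tan²(45° − 33.0°/2) = 0.2948.
P_a = ½K_aγH² = 0.5×0.2948×17.8×2.5² = 16.40 kN/m, acting at H/3 = 0.8333 m above the base.
Overturning moment M_o = P_a × H/3 = 16.40 × 0.8333 = 13.67.
Resisting moment M_r = W × 0.68 = 70.2 × 0.68 = 47.74.
FS_overturning = M_r/M_o = 47.74/13.67 = 3.493.

3.49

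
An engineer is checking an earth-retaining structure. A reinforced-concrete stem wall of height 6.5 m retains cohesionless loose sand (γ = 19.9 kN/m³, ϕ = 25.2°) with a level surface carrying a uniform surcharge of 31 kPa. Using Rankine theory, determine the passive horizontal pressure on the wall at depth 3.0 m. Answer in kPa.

K_p = (1 + sin φ)/(1 − sin φ) = 2.483.
σ_v = γz + q = 19.9 × 3.0 + 31 = 90.70 kPa.
σ_h = K_p σ_v = 2.483 × 90.70 = 225.2 kPa.

225 kPa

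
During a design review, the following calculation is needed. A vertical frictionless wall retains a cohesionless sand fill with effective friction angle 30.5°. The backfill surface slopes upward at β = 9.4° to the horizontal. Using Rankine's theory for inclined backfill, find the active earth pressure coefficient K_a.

0.340

K_a = cos β · (cos β − √(cos²β − cos²φ)) / (cos β + √(cos²β − cos²φ)).
cos β = 0.9866, cos φ = 0.8616, √(cos²β − cos²φ) = 0.4805.
K_a = 0.9866 × (0.9866 − 0.4805)/(0.9866 + 0.4805) = 0.3403.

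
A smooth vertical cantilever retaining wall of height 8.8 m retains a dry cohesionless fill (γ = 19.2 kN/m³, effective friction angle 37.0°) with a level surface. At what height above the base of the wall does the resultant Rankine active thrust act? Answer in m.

2.93 m

K_a = 0.2486.
The pressure distribution is triangular, so the resultant acts at H/3 above the base = 8.8/3 = 2.933 m.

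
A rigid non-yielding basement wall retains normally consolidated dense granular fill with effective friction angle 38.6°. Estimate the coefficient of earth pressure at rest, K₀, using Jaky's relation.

0.376

K₀ = 1 − sin φ' = 1 − sin 38.6° = 0.3761.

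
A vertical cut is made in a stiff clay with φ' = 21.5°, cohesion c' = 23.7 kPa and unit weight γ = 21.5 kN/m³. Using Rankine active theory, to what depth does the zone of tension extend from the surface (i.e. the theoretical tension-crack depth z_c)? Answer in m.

3.24 m

K_a = tan²(45° − 21.5°/2) = 0.4636; √K_a = 0.6809.
The active pressure is zero where K_a γ z = 2c√K_a, so z_c = 2c/(γ√K_a) = 2×23.7/(21.5×0.6809) = 3.238 m.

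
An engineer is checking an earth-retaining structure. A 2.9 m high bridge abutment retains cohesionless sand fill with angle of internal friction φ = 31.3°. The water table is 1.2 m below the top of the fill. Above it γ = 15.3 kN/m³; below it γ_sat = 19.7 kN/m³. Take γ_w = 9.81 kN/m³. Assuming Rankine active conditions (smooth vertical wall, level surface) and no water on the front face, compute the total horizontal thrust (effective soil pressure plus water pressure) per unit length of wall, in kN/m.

K_a = tan²(45° − φ/2) = 0.3162.
γ' = 19.7 − 9.81 = 9.890 kN/m³. Depth below WT = 1.7 m.
σ'_h at WT = K_a γ d_w = 5.806 kPa; at base = 5.806 + K_a γ' × 1.7 = 11.12 kPa.
P₁ (0–1.2 m) = ½×5.806×1.2 = 3.483. P₂ (1.2–2.9 m) = ½(5.806+11.12)×1.7 = 14.39.
P_w = ½ γ_w h₂² = 0.5×9.81×1.7² = 14.18. Total = 3.483+14.39+14.18 = 32.05 kN/m.

32.0 kN/m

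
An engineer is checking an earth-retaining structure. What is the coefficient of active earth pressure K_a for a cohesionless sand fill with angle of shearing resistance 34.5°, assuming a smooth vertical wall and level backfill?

K_a = tan²(45° − φ/2) = tan²(27.75°) = 0.2768.

0.277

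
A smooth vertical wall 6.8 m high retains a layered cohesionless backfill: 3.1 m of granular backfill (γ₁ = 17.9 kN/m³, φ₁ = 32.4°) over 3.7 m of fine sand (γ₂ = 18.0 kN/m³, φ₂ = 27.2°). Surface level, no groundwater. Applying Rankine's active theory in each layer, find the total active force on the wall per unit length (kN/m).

148 kN/m

K_a1 = tan²(45°−32.4°/2) = 0.3022; K_a2 = tan²(45°−27.2°/2) = 0.3726.
Layer 1: σ at base = K_a1 γ₁ h₁ = 16.77 kPa; P₁ = ½×16.77×3.1 = 25.99.
Layer 2: σ_v at top = γ₁h₁ = 55.49; σ_h top = K_a2×55.49 = 20.68; σ_h base = K_a2×(55.49+18.0×3.7) = 45.49.
P₂ = ½(20.68+45.49)×3.7 = 122.4. Total P_a = 25.99+122.4 = 148.4 kN/m.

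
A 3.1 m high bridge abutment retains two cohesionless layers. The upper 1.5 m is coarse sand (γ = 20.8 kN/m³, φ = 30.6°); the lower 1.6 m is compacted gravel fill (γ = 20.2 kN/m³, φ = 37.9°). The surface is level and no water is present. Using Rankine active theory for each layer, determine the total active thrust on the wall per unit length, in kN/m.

K_a1 = tan²(45°−30.6°/2) = 0.3253; K_a2 = tan²(45°−37.9°/2) = 0.2389.
Layer 1: σ at base = K_a1 γ₁ h₁ = 10.15 kPa; P₁ = ½×10.15×1.5 = 7.613.
Layer 2: σ_v at top = γ₁h₁ = 31.20; σ_h top = K_a2×31.20 = 7.455; σ_h base = K_a2×(31.20+20.2×1.6) = 15.18.
P₂ = ½(7.455+15.18)×1.6 = 18.11. Total P_a = 7.613+18.11 = 25.72 kN/m.

25.7 kN/m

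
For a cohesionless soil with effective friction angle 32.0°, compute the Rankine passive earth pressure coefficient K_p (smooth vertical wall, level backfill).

3.25

K_p = (1 + sin φ)/(1 − sin φ) = tan²(45° + 32.0°/2) = 3.255.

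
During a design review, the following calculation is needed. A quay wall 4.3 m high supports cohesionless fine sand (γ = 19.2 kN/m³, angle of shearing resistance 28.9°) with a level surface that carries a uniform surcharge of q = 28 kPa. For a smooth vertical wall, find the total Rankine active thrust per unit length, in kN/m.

K_a = tan²(45° − φ/2) = 0.3484.
Soil triangle: ½ K_a γ H² = 0.5×0.3484×19.2×4.3² = 61.84 kN/m.
Surcharge rectangle: K_a q H = 0.3484×28×4.3 = 41.94 kN/m.
Total = 61.84 + 41.94 = 103.8 kN/m.

104 kN/m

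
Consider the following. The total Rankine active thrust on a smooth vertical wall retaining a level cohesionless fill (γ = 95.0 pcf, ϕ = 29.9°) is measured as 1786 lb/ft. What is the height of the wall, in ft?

10.6 ft

K_a = 0.3347. P_a = ½ K_a γ H² ⇒ H = √(2P_a/(K_a γ)).
H = √(2×1786/(0.3347×95.0)) = 10.60 ft.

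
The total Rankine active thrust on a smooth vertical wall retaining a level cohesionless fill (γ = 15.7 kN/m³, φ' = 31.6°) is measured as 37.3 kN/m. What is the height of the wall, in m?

K_a = 0.3123. P_a = ½ K_a γ H² ⇒ H = √(2P_a/(K_a γ)).
H = √(2×37.3/(0.3123×15.7)) = 3.900 m.

3.90 m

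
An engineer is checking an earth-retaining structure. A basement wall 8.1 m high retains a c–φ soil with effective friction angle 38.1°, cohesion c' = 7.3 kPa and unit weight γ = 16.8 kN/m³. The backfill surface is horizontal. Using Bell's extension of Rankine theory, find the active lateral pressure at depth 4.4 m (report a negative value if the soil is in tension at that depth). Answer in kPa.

K_a = (1 − sin φ)/(1 + sin φ) = 0.2368.
σ_a = K_a γ z − 2c√K_a = 0.2368×16.8×4.4 − 2×7.3×0.4867 = 10.40 kPa.

10.4 kPa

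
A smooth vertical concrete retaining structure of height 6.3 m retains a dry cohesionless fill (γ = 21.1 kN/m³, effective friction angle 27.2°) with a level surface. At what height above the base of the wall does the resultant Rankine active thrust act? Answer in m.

2.10 m

K_a = 0.3726.
The pressure distribution is triangular, so the resultant acts at H/3 above the base = 6.3/3 = 2.100 m.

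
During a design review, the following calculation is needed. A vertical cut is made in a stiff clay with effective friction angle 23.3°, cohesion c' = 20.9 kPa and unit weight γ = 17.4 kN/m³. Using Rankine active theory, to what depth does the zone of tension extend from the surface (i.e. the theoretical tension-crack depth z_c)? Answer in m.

3.65 m

K_a = tan²(45° − 23.3°/2) = 0.4331; √K_a = 0.6581.
The active pressure is zero where K_a γ z = 2c√K_a, so z_c = 2c/(γ√K_a) = 2×20.9/(17.4×0.6581) = 3.650 m.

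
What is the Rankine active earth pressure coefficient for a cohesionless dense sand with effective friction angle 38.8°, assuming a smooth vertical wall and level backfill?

0.230

K_a = (1 − sin φ)/(1 + sin φ) = (1 − sin 38.8°)/(1 + sin 38.8°) = 0.2296.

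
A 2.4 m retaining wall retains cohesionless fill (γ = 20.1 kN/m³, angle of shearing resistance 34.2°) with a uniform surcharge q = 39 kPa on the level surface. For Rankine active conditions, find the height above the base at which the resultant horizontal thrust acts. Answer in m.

1.05 m

K_a = 0.2803.
Triangular part P₁ = ½K_aγH² = 16.23 at H/3 = 0.8000 m; rectangular part P₂ = K_a q H = 26.24 at H/2 = 1.200 m.
ȳ = (P₁·0.8000 + P₂·1.200)/(P₁+P₂) = 1.047 m.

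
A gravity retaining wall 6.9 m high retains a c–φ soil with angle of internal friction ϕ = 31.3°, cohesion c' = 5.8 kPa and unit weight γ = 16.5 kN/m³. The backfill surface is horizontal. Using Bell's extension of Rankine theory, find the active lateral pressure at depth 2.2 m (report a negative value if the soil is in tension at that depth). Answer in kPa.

K_a = (1 − sin φ)/(1 + sin φ) = 0.3162.
σ_a = K_a γ z − 2c√K_a = 0.3162×16.5×2.2 − 2×5.8×0.5623 = 4.955 kPa.

4.96 kPa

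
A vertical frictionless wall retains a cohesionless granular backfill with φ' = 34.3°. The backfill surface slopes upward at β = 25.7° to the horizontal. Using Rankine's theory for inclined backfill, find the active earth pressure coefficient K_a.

0.387

K_a = cos β · (cos β − √(cos²β − cos²φ)) / (cos β + √(cos²β − cos²φ)).
cos β = 0.9011, cos φ = 0.8261, √(cos²β − cos²φ) = 0.3599.
K_a = 0.9011 × (0.9011 − 0.3599)/(0.9011 + 0.3599) = 0.3868.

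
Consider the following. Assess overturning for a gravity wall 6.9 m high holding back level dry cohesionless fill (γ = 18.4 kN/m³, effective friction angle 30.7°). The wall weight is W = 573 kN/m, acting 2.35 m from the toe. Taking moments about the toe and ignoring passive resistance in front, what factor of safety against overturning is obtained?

4.13

K_a = tan²(45° − 30.7°/2) = 0.3240.
P_a = ½K_aγH² = 0.5×0.3240×18.4×6.9² = 141.9 kN/m, acting at H/3 = 2.300 m above the base.
Overturning moment M_o = P_a × H/3 = 141.9 × 2.300 = 326.4.
Resisting moment M_r = W × 2.35 = 573 × 2.35 = 1347.
FS_overturning = M_r/M_o = 1347/326.4 = 4.125.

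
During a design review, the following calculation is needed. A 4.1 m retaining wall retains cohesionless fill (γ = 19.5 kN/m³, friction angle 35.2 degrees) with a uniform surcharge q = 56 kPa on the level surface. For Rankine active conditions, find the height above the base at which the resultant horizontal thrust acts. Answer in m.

1.77 m

K_a = 0.2687.
Triangular part P₁ = ½K_aγH² = 44.04 at H/3 = 1.367 m; rectangular part P₂ = K_a q H = 61.69 at H/2 = 2.050 m.
ȳ = (P₁·1.367 + P₂·2.050)/(P₁+P₂) = 1.765 m.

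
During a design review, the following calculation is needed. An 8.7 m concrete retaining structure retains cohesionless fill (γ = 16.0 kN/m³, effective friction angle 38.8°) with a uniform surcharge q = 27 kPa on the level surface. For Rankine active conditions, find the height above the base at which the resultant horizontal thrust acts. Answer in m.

3.31 m

K_a = 0.2296.
Triangular part P₁ = ½K_aγH² = 139.0 at H/3 = 2.900 m; rectangular part P₂ = K_a q H = 53.92 at H/2 = 4.350 m.
ȳ = (P₁·2.900 + P₂·4.350)/(P₁+P₂) = 3.305 m.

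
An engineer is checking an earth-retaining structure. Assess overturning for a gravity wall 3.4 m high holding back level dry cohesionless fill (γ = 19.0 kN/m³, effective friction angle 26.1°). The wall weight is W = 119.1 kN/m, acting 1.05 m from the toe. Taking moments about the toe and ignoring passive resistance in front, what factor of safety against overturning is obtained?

K_a = tan²(45° − 26.1°/2) = 0.3889.
P_a = ½K_aγH² = 0.5×0.3889×19.0×3.4² = 42.71 kN/m, acting at H/3 = 1.133 m above the base.
Overturning moment M_o = P_a × H/3 = 42.71 × 1.133 = 48.41.
Resisting moment M_r = W × 1.05 = 119.1 × 1.05 = 125.1.
FS_overturning = M_r/M_o = 125.1/48.41 = 2.583.

2.58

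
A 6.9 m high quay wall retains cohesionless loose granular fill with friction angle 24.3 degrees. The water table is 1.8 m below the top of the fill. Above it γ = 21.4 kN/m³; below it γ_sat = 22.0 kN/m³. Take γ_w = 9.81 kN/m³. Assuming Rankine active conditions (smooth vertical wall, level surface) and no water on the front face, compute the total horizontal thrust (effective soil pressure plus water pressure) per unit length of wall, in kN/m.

290 kN/m

K_a = tan²(45° − φ/2) = 0.4169.
γ' = 22.0 − 9.81 = 12.19 kN/m³. Depth below WT = 5.1 m.
σ'_h at WT = K_a γ d_w = 16.06 kPa; at base = 16.06 + K_a γ' × 5.1 = 41.98 kPa.
P₁ (0–1.8 m) = ½×16.06×1.8 = 14.45. P₂ (1.8–6.9 m) = ½(16.06+41.98)×5.1 = 148.0.
P_w = ½ γ_w h₂² = 0.5×9.81×5.1² = 127.6. Total = 14.45+148.0+127.6 = 290.0 kN/m.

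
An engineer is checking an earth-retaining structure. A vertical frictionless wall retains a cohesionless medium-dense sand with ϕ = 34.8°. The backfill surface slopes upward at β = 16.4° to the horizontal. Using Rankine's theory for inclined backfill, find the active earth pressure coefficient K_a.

0.305

K_a = cos β · (cos β − √(cos²β − cos²φ)) / (cos β + √(cos²β − cos²φ)).
cos β = 0.9593, cos φ = 0.8211, √(cos²β − cos²φ) = 0.4960.
K_a = 0.9593 × (0.9593 − 0.4960)/(0.9593 + 0.4960) = 0.3054.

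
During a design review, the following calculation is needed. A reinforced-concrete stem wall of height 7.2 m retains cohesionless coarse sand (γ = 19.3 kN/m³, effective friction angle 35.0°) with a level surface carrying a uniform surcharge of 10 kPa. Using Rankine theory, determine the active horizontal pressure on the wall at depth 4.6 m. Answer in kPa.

K_a = (1 − sin φ)/(1 + sin φ) = 0.2710.
σ_v = γz + q = 19.3 × 4.6 + 10 = 98.78 kPa.
σ_h = K_a σ_v = 0.2710 × 98.78 = 26.77 kPa.

26.8 kPa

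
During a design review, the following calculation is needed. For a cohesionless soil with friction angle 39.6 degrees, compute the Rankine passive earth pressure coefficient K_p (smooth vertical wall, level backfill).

4.52

K_p = (1 + sin φ)/(1 − sin φ) = tan²(45° + 39.6°/2) = 4.516.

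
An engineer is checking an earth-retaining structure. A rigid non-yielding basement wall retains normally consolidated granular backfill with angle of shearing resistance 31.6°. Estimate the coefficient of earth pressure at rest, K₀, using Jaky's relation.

0.476

K₀ = 1 − sin φ' = 1 − sin 31.6° = 0.4760.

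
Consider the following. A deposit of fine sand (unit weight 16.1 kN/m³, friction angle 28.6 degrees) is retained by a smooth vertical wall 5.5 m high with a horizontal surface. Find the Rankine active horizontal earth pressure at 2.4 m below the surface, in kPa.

K_a = (1 − sin φ)/(1 + sin φ) = 0.3525.
σ_h = K_a γ z = 0.3525 × 16.1 × 2.4 = 13.62 kPa.

13.6 kPa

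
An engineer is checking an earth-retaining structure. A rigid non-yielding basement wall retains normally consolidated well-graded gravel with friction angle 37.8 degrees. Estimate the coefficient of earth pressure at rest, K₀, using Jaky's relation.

0.387

K₀ = 1 − sin φ' = 1 − sin 37.8° = 0.3871.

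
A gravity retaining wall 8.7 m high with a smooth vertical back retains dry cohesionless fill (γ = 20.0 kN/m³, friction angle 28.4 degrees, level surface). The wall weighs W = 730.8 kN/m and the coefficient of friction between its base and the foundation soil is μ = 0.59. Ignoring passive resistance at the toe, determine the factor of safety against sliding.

1.60

K_a = tan²(45° − 28.4°/2) = 0.3554.
P_a = ½K_aγH² = 0.5×0.3554×20.0×8.7² = 269.0 kN/m, acting at H/3 = 2.900 m above the base.
FS_sliding = μW / P_a = 0.59×730.8 / 269.0 = 1.603.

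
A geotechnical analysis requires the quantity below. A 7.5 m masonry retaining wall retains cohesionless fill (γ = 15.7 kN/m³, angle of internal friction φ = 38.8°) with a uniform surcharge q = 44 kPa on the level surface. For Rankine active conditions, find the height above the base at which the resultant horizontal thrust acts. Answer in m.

K_a = 0.2296.
Triangular part P₁ = ½K_aγH² = 101.4 at H/3 = 2.500 m; rectangular part P₂ = K_a q H = 75.75 at H/2 = 3.750 m.
ȳ = (P₁·2.500 + P₂·3.750)/(P₁+P₂) = 3.035 m.

3.03 m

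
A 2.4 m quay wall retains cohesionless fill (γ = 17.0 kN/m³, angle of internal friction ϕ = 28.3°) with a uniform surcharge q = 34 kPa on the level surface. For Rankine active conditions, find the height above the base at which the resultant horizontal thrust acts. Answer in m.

K_a = 0.3568.
Triangular part P₁ = ½K_aγH² = 17.47 at H/3 = 0.8000 m; rectangular part P₂ = K_a q H = 29.11 at H/2 = 1.200 m.
ȳ = (P₁·0.8000 + P₂·1.200)/(P₁+P₂) = 1.050 m.

1.05 m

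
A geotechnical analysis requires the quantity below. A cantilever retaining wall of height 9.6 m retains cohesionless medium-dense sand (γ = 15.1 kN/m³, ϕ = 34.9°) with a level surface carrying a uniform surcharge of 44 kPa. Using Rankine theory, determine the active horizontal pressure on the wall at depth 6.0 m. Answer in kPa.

K_a = (1 − sin φ)/(1 + sin φ) = 0.2721.
σ_v = γz + q = 15.1 × 6.0 + 44 = 134.6 kPa.
σ_h = K_a σ_v = 0.2721 × 134.6 = 36.63 kPa.

36.6 kPa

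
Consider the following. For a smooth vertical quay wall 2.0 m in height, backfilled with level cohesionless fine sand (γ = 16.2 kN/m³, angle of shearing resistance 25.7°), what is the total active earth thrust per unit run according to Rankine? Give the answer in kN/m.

12.8 kN/m

K_a = tan²(45° − φ/2) = 0.3950.
P_a = ½ K_a γ H² = 0.5 × 0.3950 × 16.2 × 2.0² = 12.80 kN/m.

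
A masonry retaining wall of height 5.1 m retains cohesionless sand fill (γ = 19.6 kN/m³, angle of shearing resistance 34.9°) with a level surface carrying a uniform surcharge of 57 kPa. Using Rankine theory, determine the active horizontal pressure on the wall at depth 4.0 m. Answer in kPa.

36.8 kPa

K_a = (1 − sin φ)/(1 + sin φ) = 0.2721.
σ_v = γz + q = 19.6 × 4.0 + 57 = 135.4 kPa.
σ_h = K_a σ_v = 0.2721 × 135.4 = 36.85 kPa.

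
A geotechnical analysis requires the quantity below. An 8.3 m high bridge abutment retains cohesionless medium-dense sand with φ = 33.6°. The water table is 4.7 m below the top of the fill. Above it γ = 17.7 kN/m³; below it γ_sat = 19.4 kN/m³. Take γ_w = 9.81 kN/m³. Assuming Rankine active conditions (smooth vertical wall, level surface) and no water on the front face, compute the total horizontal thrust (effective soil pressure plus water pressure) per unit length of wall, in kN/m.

224 kN/m

K_a = tan²(45° − φ/2) = 0.2875.
γ' = 19.4 − 9.81 = 9.590 kN/m³. Depth below WT = 3.6 m.
σ'_h at WT = K_a γ d_w = 23.92 kPa; at base = 23.92 + K_a γ' × 3.6 = 33.84 kPa.
P₁ (0–4.7 m) = ½×23.92×4.7 = 56.21. P₂ (4.7–8.3 m) = ½(23.92+33.84)×3.6 = 104.0.
P_w = ½ γ_w h₂² = 0.5×9.81×3.6² = 63.57. Total = 56.21+104.0+63.57 = 223.7 kN/m.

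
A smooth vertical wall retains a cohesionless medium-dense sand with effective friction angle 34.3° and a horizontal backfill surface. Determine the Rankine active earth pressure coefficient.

K_a = (1 − sin φ)/(1 + sin φ) = (1 − sin 34.3°)/(1 + sin 34.3°) = 0.2792.

0.279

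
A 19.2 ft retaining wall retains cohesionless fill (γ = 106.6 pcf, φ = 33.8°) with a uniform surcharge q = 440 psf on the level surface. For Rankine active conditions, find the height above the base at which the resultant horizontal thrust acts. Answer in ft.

K_a = 0.2851.
Triangular part P₁ = ½K_aγH² = 5602 at H/3 = 6.400 ft; rectangular part P₂ = K_a q H = 2409 at H/2 = 9.600 ft.
ȳ = (P₁·6.400 + P₂·9.600)/(P₁+P₂) = 7.362 ft.

7.36 ft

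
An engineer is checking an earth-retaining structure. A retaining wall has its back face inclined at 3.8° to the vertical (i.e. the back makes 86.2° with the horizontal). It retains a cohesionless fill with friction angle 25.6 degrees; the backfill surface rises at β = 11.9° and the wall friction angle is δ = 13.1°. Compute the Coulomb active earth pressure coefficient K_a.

K_a = sin²(α+φ) / [sin²α · sin(α−δ) · (1 + √{sin(φ+δ)sin(φ−β) / (sin(α−δ)sin(α+β))})²].
With α = 86.2°, φ = 25.6°, δ = 13.1°, β = 11.9°: K_a = 0.4648.

0.465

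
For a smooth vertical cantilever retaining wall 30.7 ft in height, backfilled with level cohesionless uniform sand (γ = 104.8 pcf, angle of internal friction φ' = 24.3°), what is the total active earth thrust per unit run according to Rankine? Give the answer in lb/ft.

20600 lb/ft

K_a = tan²(45° − φ/2) = 0.4169.
P_a = ½ K_a γ H² = 0.5 × 0.4169 × 104.8 × 30.7² = 20590 lb/ft.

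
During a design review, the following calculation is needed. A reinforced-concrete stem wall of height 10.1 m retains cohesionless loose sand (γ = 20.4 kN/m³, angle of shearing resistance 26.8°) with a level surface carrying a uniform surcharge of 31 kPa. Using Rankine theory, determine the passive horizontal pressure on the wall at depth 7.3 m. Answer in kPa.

K_p = (1 + sin φ)/(1 − sin φ) = 2.642.
σ_v = γz + q = 20.4 × 7.3 + 31 = 179.9 kPa.
σ_h = K_p σ_v = 2.642 × 179.9 = 475.4 kPa.

475 kPa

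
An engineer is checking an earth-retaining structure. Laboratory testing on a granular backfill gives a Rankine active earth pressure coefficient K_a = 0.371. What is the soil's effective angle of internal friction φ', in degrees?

K_a = tan²(45° − φ/2) ⇒ 45° − φ/2 = arctan(√0.371) = 31.35°.
φ = 2(45° − 31.35°) = 27.31°.

27.3°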